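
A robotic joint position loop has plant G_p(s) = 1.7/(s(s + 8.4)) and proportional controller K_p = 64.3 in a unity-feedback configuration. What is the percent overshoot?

25.2%

Closed-loop characteristic equation: s² + 8.4s + 109.3 = 0, so ω_n = 10.46 rad/s and ζ = 8.4/(2·10.46) = 0.4017.
%OS = 100·exp(−πζ/√(1−ζ²)) = 100·exp(−π·0.4017/√0.8386) = 25.2%.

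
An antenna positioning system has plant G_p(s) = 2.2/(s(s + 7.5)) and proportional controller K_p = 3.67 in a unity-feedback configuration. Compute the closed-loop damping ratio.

1 + K_p·G_p(s) = 0 gives s² + 7.5s + 8.074 = 0.
So ω_n² = 8.074 ⇒ ω_n = 2.841 rad/s, and ζ = 7.5/(2ω_n) = 1.32.

ζ = 1.32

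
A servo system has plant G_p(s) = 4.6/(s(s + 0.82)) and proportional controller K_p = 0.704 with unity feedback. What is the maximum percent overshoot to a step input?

From 1 + K_pG_p(s) = 0: s² + 0.82s + 3.238 = 0 ⇒ ω_n = 1.8, ζ = 0.2278.
%OS = 100·exp(−πζ/√(1−ζ²)) = 100·exp(−π·0.2278/√0.9481) = 47.9%.

47.9%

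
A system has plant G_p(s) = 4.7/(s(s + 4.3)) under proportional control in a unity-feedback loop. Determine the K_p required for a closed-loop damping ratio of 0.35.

Closed-loop characteristic equation: s² + 4.3s + K_p·4.7 = 0.
So ω_n = √(4.7K_p) and 2ζω_n = 4.3, giving ζ = 4.3/(2√(4.7K_p)).
Setting ζ = 0.35: √(4.7K_p) = 4.3/(2·0.35) = 6.143, so K_p = 37.73/4.7 = 8.03.

K_p = 8.03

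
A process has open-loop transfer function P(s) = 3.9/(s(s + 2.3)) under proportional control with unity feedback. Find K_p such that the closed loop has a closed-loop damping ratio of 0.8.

Closed-loop characteristic equation: s² + 2.3s + K_p·3.9 = 0.
So ω_n = √(3.9K_p) and 2ζω_n = 2.3, giving ζ = 2.3/(2√(3.9K_p)).
Setting ζ = 0.8: √(3.9K_p) = 2.3/(2·0.8) = 1.437, so K_p = 2.066/3.9 = 0.53.

K_p = 0.53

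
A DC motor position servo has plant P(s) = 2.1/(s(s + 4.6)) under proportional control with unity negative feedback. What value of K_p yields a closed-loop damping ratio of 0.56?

Closed-loop characteristic equation: s² + 4.6s + K_p·2.1 = 0.
So ω_n = √(2.1K_p) and 2ζω_n = 4.6, giving ζ = 4.6/(2√(2.1K_p)).
Setting ζ = 0.56: √(2.1K_p) = 4.6/(2·0.56) = 4.107, so K_p = 16.87/2.1 = 8.03.

K_p = 8.03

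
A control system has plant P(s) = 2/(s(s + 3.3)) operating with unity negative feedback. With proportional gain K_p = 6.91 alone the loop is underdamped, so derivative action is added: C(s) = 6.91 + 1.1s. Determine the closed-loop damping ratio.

Forward path: (6.91 + 1.1s)·2/(s(s+3.3)). The closed-loop characteristic equation is s² + (3.3 + 2·1.1)s + 2·6.91 = 0.
That is s² + 5.5s + 13.82 = 0, so ω_n = 3.718 rad/s and ζ = 5.5/(2·3.718) = 0.7397.

ζ = 0.74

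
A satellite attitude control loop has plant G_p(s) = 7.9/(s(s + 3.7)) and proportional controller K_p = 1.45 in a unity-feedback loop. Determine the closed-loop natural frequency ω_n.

With unity feedback the closed-loop characteristic equation is s² + 3.7s + 1.45·7.9 = s² + 3.7s + 11.46 = 0.
So ω_n² = 11.46 ⇒ ω_n = 3.385 rad/s, and ζ = 3.7/(2ω_n) = 0.547.

ω_n = 3.38 rad/s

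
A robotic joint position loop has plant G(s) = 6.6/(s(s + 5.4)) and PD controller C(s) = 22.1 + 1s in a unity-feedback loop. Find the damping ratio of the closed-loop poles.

ζ = 0.497

Forward path: (22.1 + 1s)·6.6/(s(s+5.4)). The closed-loop characteristic equation is s² + (5.4 + 6.6·1)s + 6.6·22.1 = 0.
That is s² + 12s + 145.9 = 0, so ω_n = 12.08 rad/s and ζ = 12/(2·12.08) = 0.4968.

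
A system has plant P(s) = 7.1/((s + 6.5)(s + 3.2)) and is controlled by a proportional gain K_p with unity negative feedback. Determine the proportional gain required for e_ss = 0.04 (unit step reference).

K_p = 70.3

For a type-0 loop with proportional control, e_ss = 1/(1 + K_p·P(0)).
P(0) = 0.3413. Require 1/(1 + K_p·0.3413) = 0.04, so 1 + 0.3413·K_p = 25.
K_p = (25 − 1)/0.3413 = 70.3.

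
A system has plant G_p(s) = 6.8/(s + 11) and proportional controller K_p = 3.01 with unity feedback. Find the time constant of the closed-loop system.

τ = 0.0318 s

Closed-loop transfer function: T(s) = K_p·G_p(s)/(1 + K_p·G_p(s)) = 20.47/(s + 11 + 20.47) = 20.47/(s + 31.47).
Time constant τ = 1/31.47 = 0.0318 s.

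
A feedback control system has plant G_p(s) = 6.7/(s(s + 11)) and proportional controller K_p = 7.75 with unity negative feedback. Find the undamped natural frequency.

The closed-loop denominator is s(s+11) + 7.75·6.7 = s² + 11s + 51.93.
So ω_n² = 51.93 ⇒ ω_n = 7.206 rad/s, and ζ = 11/(2ω_n) = 0.763.

ω_n = 7.21 rad/s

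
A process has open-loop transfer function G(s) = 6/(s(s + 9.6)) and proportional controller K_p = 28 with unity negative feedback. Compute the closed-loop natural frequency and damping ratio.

ω_n = 13 rad/s, ζ = 0.37

The closed-loop denominator is s(s+9.6) + 28·6 = s² + 9.6s + 168.
So ω_n² = 168 ⇒ ω_n = 12.96 rad/s, and ζ = 9.6/(2ω_n) = 0.37.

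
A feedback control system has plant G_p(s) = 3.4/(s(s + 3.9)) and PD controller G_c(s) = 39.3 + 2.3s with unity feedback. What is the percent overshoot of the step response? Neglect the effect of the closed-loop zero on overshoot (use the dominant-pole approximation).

Forward path: (39.3 + 2.3s)·3.4/(s(s+3.9)). The closed-loop characteristic equation is s² + (3.9 + 3.4·2.3)s + 3.4·39.3 = 0.
That is s² + 11.72s + 133.6 = 0, so ω_n = 11.56 rad/s and ζ = 11.72/(2·11.56) = 0.5069.
%OS = 100·exp(−πζ/√(1−ζ²)) = 15.8%.

15.8%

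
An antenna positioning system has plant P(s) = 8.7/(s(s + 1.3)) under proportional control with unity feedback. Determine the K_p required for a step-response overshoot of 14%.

From %OS = 100·exp(−πζ/√(1−ζ²)) = 14%, ζ = −ln(0.14)/√(π²+ln²(0.14)) = 0.5305.
Characteristic equation s² + 1.3s + 8.7K_p = 0 gives ζ = 1.3/(2√(8.7K_p)).
Setting ζ = 0.5305: √(8.7K_p) = 1.3/(2·0.5305) = 1.225, so K_p = 1.501/8.7 = 0.173.

K_p = 0.173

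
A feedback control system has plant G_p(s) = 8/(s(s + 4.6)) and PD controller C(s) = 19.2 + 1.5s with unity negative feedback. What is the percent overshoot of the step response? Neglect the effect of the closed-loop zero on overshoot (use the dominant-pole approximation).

Forward path: (19.2 + 1.5s)·8/(s(s+4.6)). The closed-loop characteristic equation is s² + (4.6 + 8·1.5)s + 8·19.2 = 0.
That is s² + 16.6s + 153.6 = 0, so ω_n = 12.39 rad/s and ζ = 16.6/(2·12.39) = 0.6697.
%OS = 100·exp(−πζ/√(1−ζ²)) = 5.88%.

5.88%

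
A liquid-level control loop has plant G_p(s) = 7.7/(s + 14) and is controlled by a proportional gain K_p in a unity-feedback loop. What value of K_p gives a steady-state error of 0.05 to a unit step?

For a type-0 loop with proportional control, e_ss = 1/(1 + K_p·G_p(0)).
G_p(0) = 0.55. Require 1/(1 + K_p·0.55) = 0.05, so 1 + 0.55·K_p = 20.
K_p = (20 − 1)/0.55 = 34.5.

K_p = 34.5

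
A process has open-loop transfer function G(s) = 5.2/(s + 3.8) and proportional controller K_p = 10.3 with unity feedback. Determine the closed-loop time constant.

Closed-loop transfer function: T(s) = K_p·G(s)/(1 + K_p·G(s)) = 53.56/(s + 3.8 + 53.56) = 53.56/(s + 57.36).
Time constant τ = 1/57.36 = 0.0174 s.

τ = 0.0174 s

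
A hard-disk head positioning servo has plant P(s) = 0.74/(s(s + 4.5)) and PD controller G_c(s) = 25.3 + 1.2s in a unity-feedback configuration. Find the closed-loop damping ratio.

Forward path: (25.3 + 1.2s)·0.74/(s(s+4.5)). The closed-loop characteristic equation is s² + (4.5 + 0.74·1.2)s + 0.74·25.3 = 0.
That is s² + 5.388s + 18.72 = 0, so ω_n = 4.327 rad/s and ζ = 5.388/(2·4.327) = 0.6226.

ζ = 0.623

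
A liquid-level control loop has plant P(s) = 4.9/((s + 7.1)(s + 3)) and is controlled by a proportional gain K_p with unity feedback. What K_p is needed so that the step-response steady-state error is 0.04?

For a type-0 loop with proportional control, e_ss = 1/(1 + K_p·P(0)).
P(0) = 0.23. Require 1/(1 + K_p·0.23) = 0.04, so 1 + 0.23·K_p = 25.
K_p = (25 − 1)/0.23 = 104.

K_p = 104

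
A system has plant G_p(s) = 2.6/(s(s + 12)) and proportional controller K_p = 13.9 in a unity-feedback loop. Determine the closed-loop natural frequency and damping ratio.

ω_n = 6.01 rad/s, ζ = 0.998

The closed-loop denominator is s(s+12) + 13.9·2.6 = s² + 12s + 36.14.
Matching s² + 2ζω_n s + ω_n²: ω_n = √36.14 = 6.012 rad/s and 2ζω_n = 12, so ζ = 12/(2·6.012) = 0.998.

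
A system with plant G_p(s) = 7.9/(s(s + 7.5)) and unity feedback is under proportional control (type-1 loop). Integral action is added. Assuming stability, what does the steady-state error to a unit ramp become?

The integrator raises the loop to type 2, so K_v → ∞ and e_ss to a ramp is zero.

0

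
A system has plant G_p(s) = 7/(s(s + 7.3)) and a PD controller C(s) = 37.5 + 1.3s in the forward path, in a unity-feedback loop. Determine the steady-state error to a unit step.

The open loop C(s)G_p(s) has a pole at the origin (type 1), so the static position error constant is infinite and e_ss = 1/(1+∞) = 0.

0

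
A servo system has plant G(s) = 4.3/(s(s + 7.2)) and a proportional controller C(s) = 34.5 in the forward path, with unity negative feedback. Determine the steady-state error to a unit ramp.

0.0485

The loop has one pole at the origin (type 1). Velocity error constant K_v = lim_{s→0} s·C(s)G(s) = 34.5·4.3/7.2 = 20.6.
Steady-state error to a unit ramp: e_ss = 1/K_v = 0.0485.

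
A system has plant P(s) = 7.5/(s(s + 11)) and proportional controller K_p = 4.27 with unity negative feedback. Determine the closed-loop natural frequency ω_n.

ω_n = 5.66 rad/s

The closed-loop denominator is s(s+11) + 4.27·7.5 = s² + 11s + 32.02.
So ω_n² = 32.02 ⇒ ω_n = 5.659 rad/s, and ζ = 11/(2ω_n) = 0.972.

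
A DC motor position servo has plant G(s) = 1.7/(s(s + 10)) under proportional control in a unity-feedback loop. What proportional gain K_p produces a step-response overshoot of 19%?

K_p = 67.3

From %OS = 100·exp(−πζ/√(1−ζ²)) = 19%, ζ = −ln(0.19)/√(π²+ln²(0.19)) = 0.4673.
Characteristic equation s² + 10s + 1.7K_p = 0 gives ζ = 10/(2√(1.7K_p)).
Setting ζ = 0.4673: √(1.7K_p) = 10/(2·0.4673) = 10.7, so K_p = 114.5/1.7 = 67.3.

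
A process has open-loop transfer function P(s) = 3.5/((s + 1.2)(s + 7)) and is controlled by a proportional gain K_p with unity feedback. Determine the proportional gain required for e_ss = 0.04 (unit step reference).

The loop is type 0, so e_ss(step) = 1/(1 + K_pos) with K_pos = K_p·P(0).
P(0) = 0.4167. Require 1/(1 + K_p·0.4167) = 0.04, so 1 + 0.4167·K_p = 25.
K_p = (25 − 1)/0.4167 = 57.6.

K_p = 57.6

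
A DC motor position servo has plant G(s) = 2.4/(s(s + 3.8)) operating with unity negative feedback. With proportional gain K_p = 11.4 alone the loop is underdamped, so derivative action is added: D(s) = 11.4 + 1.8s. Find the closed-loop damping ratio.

Forward path: (11.4 + 1.8s)·2.4/(s(s+3.8)). The closed-loop characteristic equation is s² + (3.8 + 2.4·1.8)s + 2.4·11.4 = 0.
That is s² + 8.12s + 27.36 = 0, so ω_n = 5.231 rad/s and ζ = 8.12/(2·5.231) = 0.7762.

ζ = 0.776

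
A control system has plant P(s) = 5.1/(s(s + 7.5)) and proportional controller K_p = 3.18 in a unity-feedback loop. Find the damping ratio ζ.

The closed-loop denominator is s(s+7.5) + 3.18·5.1 = s² + 7.5s + 16.22.
So ω_n² = 16.22 ⇒ ω_n = 4.027 rad/s, and ζ = 7.5/(2ω_n) = 0.931.

ζ = 0.931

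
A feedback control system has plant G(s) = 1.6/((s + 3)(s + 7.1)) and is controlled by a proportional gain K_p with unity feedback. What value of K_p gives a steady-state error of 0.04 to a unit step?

K_p = 319

Steady-state error for a unit step on this type-0 loop is 1/(1 + K_p·G(0)).
G(0) = 0.07512. Require 1/(1 + K_p·0.07512) = 0.04, so 1 + 0.07512·K_p = 25.
K_p = (25 − 1)/0.07512 = 319.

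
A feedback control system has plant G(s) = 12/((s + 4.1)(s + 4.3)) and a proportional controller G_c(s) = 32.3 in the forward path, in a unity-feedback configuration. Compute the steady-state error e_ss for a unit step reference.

The loop is type 0. Static position error constant K_pos = G_c(0)·G(0) = 32.3·0.6807 = 21.99.
Steady-state error to a unit step: e_ss = 1/(1+K_pos) = 1/22.99 = 0.0435.

0.0435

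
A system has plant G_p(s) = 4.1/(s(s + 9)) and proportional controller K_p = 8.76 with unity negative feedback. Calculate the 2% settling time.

T_s ≈ 0.889 s

The closed-loop denominator s² + 9s + 35.92 gives ω_n = √35.92 = 5.993 and ζ = 9/(2ω_n) = 0.7509.
2% settling time T_s ≈ 4/(ζω_n) = 4/4.5 = 0.889 s.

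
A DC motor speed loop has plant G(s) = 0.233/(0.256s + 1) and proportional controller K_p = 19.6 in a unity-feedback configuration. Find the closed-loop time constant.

Closed loop: T(s) = K_p·G/(1+K_p·G) = 4.567/(0.256s + 1 + 4.567), with pole at s = −(1 + 4.567)/0.256 = −21.75.
Closed-loop time constant τ = 1/21.75 = 0.046 s.

τ = 0.046 s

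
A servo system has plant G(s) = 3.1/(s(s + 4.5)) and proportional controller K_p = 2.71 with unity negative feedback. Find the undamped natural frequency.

With unity feedback the closed-loop characteristic equation is s² + 4.5s + 2.71·3.1 = s² + 4.5s + 8.401 = 0.
Matching s² + 2ζω_n s + ω_n²: ω_n = √8.401 = 2.898 rad/s and 2ζω_n = 4.5, so ζ = 4.5/(2·2.898) = 0.776.

ω_n = 2.9 rad/s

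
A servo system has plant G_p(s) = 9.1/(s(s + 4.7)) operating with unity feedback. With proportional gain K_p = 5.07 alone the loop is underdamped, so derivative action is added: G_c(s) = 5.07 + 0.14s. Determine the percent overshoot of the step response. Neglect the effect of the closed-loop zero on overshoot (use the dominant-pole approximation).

Forward path: (5.07 + 0.14s)·9.1/(s(s+4.7)). The closed-loop characteristic equation is s² + (4.7 + 9.1·0.14)s + 9.1·5.07 = 0.
That is s² + 5.974s + 46.14 = 0, so ω_n = 6.792 rad/s and ζ = 5.974/(2·6.792) = 0.4398.
%OS = 100·exp(−πζ/√(1−ζ²)) = 21.5%.

21.5%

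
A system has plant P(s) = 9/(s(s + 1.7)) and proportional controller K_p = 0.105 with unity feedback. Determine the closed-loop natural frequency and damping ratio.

ω_n = 0.972 rad/s, ζ = 0.874

With unity feedback the closed-loop characteristic equation is s² + 1.7s + 0.105·9 = s² + 1.7s + 0.945 = 0.
So ω_n² = 0.945 ⇒ ω_n = 0.9721 rad/s, and ζ = 1.7/(2ω_n) = 0.874.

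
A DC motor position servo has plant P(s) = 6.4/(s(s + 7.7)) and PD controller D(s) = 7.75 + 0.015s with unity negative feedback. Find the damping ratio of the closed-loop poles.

ζ = 0.553

Forward path: (7.75 + 0.015s)·6.4/(s(s+7.7)). The closed-loop characteristic equation is s² + (7.7 + 6.4·0.015)s + 6.4·7.75 = 0.
That is s² + 7.796s + 49.6 = 0, so ω_n = 7.043 rad/s and ζ = 7.796/(2·7.043) = 0.5535.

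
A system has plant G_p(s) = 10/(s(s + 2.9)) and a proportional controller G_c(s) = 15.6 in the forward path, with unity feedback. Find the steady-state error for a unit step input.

0

The open loop G_c(s)G_p(s) has a pole at the origin (type 1), so the static position error constant is infinite and e_ss = 1/(1+∞) = 0.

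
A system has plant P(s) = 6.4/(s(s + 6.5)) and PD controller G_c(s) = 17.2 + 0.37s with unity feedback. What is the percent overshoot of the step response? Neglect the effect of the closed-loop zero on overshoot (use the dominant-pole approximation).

Forward path: (17.2 + 0.37s)·6.4/(s(s+6.5)). The closed-loop characteristic equation is s² + (6.5 + 6.4·0.37)s + 6.4·17.2 = 0.
That is s² + 8.868s + 110.1 = 0, so ω_n = 10.49 rad/s and ζ = 8.868/(2·10.49) = 0.4226.
%OS = 100·exp(−πζ/√(1−ζ²)) = 23.1%.

23.1%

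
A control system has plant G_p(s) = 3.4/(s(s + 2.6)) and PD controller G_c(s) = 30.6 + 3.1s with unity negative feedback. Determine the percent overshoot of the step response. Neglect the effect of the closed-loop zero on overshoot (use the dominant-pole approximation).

7.1%

Forward path: (30.6 + 3.1s)·3.4/(s(s+2.6)). The closed-loop characteristic equation is s² + (2.6 + 3.4·3.1)s + 3.4·30.6 = 0.
That is s² + 13.14s + 104 = 0, so ω_n = 10.2 rad/s and ζ = 13.14/(2·10.2) = 0.6441.
%OS = 100·exp(−πζ/√(1−ζ²)) = 7.1%.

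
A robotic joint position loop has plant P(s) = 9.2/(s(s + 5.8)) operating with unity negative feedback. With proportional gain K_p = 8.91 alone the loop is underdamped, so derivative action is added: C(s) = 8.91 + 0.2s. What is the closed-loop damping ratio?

ζ = 0.422

Forward path: (8.91 + 0.2s)·9.2/(s(s+5.8)). The closed-loop characteristic equation is s² + (5.8 + 9.2·0.2)s + 9.2·8.91 = 0.
That is s² + 7.64s + 81.97 = 0, so ω_n = 9.054 rad/s and ζ = 7.64/(2·9.054) = 0.4219.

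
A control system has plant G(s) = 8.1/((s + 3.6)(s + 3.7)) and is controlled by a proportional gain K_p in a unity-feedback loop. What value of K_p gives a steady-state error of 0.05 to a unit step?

Steady-state error for a unit step on this type-0 loop is 1/(1 + K_p·G(0)).
G(0) = 0.6081. Require 1/(1 + K_p·0.6081) = 0.05, so 1 + 0.6081·K_p = 20.
K_p = (20 − 1)/0.6081 = 31.2.

K_p = 31.2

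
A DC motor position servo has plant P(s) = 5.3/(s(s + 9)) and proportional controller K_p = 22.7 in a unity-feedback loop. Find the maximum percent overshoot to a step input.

Closed-loop characteristic equation: s² + 9s + 120.3 = 0, so ω_n = 10.97 rad/s and ζ = 9/(2·10.97) = 0.4103.
%OS = 100·exp(−πζ/√(1−ζ²)) = 100·exp(−π·0.4103/√0.8317) = 24.3%.

24.3%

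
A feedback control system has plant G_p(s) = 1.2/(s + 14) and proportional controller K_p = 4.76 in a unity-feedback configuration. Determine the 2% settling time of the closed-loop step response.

T_s ≈ 0.203 s

Closed-loop transfer function: T(s) = K_p·G_p(s)/(1 + K_p·G_p(s)) = 5.712/(s + 14 + 5.712) = 5.712/(s + 19.71).
Time constant τ = 1/19.71 = 0.05073 s, so the 2% settling time is about 4τ = 0.203 s.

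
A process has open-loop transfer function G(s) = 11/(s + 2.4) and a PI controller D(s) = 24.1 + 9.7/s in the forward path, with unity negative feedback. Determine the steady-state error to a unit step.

0

The open loop D(s)G(s) has a pole at the origin (type 1), so the static position error constant is infinite and e_ss = 1/(1+∞) = 0.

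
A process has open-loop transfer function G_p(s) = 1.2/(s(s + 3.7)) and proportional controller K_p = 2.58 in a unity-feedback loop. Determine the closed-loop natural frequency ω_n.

With unity feedback the closed-loop characteristic equation is s² + 3.7s + 2.58·1.2 = s² + 3.7s + 3.096 = 0.
Matching s² + 2ζω_n s + ω_n²: ω_n = √3.096 = 1.76 rad/s and 2ζω_n = 3.7, so ζ = 3.7/(2·1.76) = 1.05.

ω_n = 1.76 rad/s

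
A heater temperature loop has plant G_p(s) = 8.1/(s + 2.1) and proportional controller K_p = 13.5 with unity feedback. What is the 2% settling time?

Closed-loop transfer function: T(s) = K_p·G_p(s)/(1 + K_p·G_p(s)) = 109.3/(s + 2.1 + 109.3) = 109.3/(s + 111.4).
Time constant τ = 1/111.4 = 0.008973 s, so the 2% settling time is about 4τ = 0.0359 s.

T_s ≈ 0.0359 s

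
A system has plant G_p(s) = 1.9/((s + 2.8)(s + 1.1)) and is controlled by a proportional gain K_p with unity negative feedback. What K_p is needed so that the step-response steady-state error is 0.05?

For a type-0 loop with proportional control, e_ss = 1/(1 + K_p·G_p(0)).
G_p(0) = 0.6169. Require 1/(1 + K_p·0.6169) = 0.05, so 1 + 0.6169·K_p = 20.
K_p = (20 − 1)/0.6169 = 30.8.

K_p = 30.8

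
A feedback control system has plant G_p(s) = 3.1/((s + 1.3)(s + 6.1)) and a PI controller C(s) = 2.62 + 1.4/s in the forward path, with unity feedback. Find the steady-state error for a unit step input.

The open loop C(s)G_p(s) has a pole at the origin (type 1), so the static position error constant is infinite and e_ss = 1/(1+∞) = 0.

0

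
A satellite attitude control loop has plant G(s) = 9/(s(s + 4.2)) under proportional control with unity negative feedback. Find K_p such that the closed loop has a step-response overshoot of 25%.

K_p = 3.01

From %OS = 100·exp(−πζ/√(1−ζ²)) = 25%, ζ = −ln(0.25)/√(π²+ln²(0.25)) = 0.4037.
Characteristic equation s² + 4.2s + 9K_p = 0 gives ζ = 4.2/(2√(9K_p)).
Setting ζ = 0.4037: √(9K_p) = 4.2/(2·0.4037) = 5.202, so K_p = 27.06/9 = 3.01.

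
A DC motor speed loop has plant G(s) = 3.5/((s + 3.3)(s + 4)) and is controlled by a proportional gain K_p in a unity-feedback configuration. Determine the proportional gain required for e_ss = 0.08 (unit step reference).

K_p = 43.4

The loop is type 0, so e_ss(step) = 1/(1 + K_pos) with K_pos = K_p·G(0).
G(0) = 0.2652. Require 1/(1 + K_p·0.2652) = 0.08, so 1 + 0.2652·K_p = 12.5.
K_p = (12.5 − 1)/0.2652 = 43.4.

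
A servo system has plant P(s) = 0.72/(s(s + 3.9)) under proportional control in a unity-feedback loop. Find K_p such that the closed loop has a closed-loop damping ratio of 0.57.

Closed-loop characteristic equation: s² + 3.9s + K_p·0.72 = 0.
So ω_n = √(0.72K_p) and 2ζω_n = 3.9, giving ζ = 3.9/(2√(0.72K_p)).
Setting ζ = 0.57: √(0.72K_p) = 3.9/(2·0.57) = 3.421, so K_p = 11.7/0.72 = 16.3.

K_p = 16.3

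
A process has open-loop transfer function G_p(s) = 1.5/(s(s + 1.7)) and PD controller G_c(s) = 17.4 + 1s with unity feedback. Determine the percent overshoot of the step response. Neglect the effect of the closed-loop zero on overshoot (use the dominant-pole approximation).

Forward path: (17.4 + 1s)·1.5/(s(s+1.7)). The closed-loop characteristic equation is s² + (1.7 + 1.5·1)s + 1.5·17.4 = 0.
That is s² + 3.2s + 26.1 = 0, so ω_n = 5.109 rad/s and ζ = 3.2/(2·5.109) = 0.3132.
%OS = 100·exp(−πζ/√(1−ζ²)) = 35.5%.

35.5%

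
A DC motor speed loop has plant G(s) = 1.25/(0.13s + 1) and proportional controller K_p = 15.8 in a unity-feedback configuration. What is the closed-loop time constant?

τ = 0.00627 s

Closed loop: T(s) = K_p·G/(1+K_p·G) = 19.75/(0.13s + 1 + 19.75), with pole at s = −(1 + 19.75)/0.13 = −159.6.
Closed-loop time constant τ = 1/159.6 = 0.00627 s.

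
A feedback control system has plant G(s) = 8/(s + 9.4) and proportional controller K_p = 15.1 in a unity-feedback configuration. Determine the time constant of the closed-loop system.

τ = 0.00768 s

Closed-loop transfer function: T(s) = K_p·G(s)/(1 + K_p·G(s)) = 120.8/(s + 9.4 + 120.8) = 120.8/(s + 130.2).
Time constant τ = 1/130.2 = 0.00768 s.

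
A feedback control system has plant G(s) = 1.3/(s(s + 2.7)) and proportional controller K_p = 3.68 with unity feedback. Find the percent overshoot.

Closed-loop characteristic equation: s² + 2.7s + 4.784 = 0, so ω_n = 2.187 rad/s and ζ = 2.7/(2·2.187) = 0.6172.
%OS = 100·exp(−πζ/√(1−ζ²)) = 100·exp(−π·0.6172/√0.619) = 8.51%.

8.51%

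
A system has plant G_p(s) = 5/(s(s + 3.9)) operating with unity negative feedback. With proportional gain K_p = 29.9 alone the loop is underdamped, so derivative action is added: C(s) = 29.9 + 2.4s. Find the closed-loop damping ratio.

Forward path: (29.9 + 2.4s)·5/(s(s+3.9)). The closed-loop characteristic equation is s² + (3.9 + 5·2.4)s + 5·29.9 = 0.
That is s² + 15.9s + 149.5 = 0, so ω_n = 12.23 rad/s and ζ = 15.9/(2·12.23) = 0.6502.

ζ = 0.65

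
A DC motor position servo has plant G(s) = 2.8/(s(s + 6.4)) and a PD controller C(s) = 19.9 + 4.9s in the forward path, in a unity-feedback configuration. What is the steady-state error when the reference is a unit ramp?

0.115

The loop has one pole at the origin (type 1). Velocity error constant K_v = lim_{s→0} s·C(s)G(s) = 19.9·2.8/6.4 = 8.706.
Steady-state error to a unit ramp: e_ss = 1/K_v = 0.115.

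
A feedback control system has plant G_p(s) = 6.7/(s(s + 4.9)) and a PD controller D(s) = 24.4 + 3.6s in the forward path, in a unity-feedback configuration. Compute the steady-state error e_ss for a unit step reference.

The open loop D(s)G_p(s) has a pole at the origin (type 1), so the static position error constant is infinite and e_ss = 1/(1+∞) = 0.

0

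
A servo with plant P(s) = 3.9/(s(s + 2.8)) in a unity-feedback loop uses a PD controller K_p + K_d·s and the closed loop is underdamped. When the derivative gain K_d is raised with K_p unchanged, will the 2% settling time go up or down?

decrease

Characteristic equation s² + (2.8 + 3.9K_d)s + 3.9K_p = 0: raising K_d increases ζω_n = (2.8+3.9K_d)/2 while the loop stays underdamped, so T_s ≈ 4/(ζω_n) decreases.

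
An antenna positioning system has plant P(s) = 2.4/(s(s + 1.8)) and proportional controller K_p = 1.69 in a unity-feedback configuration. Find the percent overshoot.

From 1 + K_pP(s) = 0: s² + 1.8s + 4.056 = 0 ⇒ ω_n = 2.014, ζ = 0.4469.
%OS = 100·exp(−πζ/√(1−ζ²)) = 100·exp(−π·0.4469/√0.8003) = 20.8%.

20.8%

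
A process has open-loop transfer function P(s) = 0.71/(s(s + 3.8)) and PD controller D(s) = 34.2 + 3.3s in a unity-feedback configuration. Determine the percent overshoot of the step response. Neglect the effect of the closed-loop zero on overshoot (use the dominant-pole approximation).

8.17%

Forward path: (34.2 + 3.3s)·0.71/(s(s+3.8)). The closed-loop characteristic equation is s² + (3.8 + 0.71·3.3)s + 0.71·34.2 = 0.
That is s² + 6.143s + 24.28 = 0, so ω_n = 4.928 rad/s and ζ = 6.143/(2·4.928) = 0.6233.
%OS = 100·exp(−πζ/√(1−ζ²)) = 8.17%.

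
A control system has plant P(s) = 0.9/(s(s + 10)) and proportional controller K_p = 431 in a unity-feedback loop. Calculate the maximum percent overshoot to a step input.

43.8%

From 1 + K_pP(s) = 0: s² + 10s + 387.9 = 0 ⇒ ω_n = 19.7, ζ = 0.2539.
%OS = 100·exp(−πζ/√(1−ζ²)) = 100·exp(−π·0.2539/√0.9356) = 43.8%.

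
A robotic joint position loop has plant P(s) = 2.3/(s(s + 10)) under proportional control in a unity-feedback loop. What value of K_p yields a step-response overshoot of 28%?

From %OS = 100·exp(−πζ/√(1−ζ²)) = 28%, ζ = −ln(0.28)/√(π²+ln²(0.28)) = 0.3755.
Characteristic equation s² + 10s + 2.3K_p = 0 gives ζ = 10/(2√(2.3K_p)).
Setting ζ = 0.3755: √(2.3K_p) = 10/(2·0.3755) = 13.31, so K_p = 177.3/2.3 = 77.1.

K_p = 77.1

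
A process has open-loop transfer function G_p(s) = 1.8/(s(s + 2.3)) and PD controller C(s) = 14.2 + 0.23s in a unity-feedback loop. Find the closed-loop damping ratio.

ζ = 0.268

Forward path: (14.2 + 0.23s)·1.8/(s(s+2.3)). The closed-loop characteristic equation is s² + (2.3 + 1.8·0.23)s + 1.8·14.2 = 0.
That is s² + 2.714s + 25.56 = 0, so ω_n = 5.056 rad/s and ζ = 2.714/(2·5.056) = 0.2684.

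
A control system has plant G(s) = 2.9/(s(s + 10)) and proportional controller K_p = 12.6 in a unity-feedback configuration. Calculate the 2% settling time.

From 1 + K_pG(s) = 0: s² + 10s + 36.54 = 0 ⇒ ω_n = 6.045, ζ = 0.8272.
2% settling time T_s ≈ 4/(ζω_n) = 4/5 = 0.8 s.

T_s ≈ 0.8 s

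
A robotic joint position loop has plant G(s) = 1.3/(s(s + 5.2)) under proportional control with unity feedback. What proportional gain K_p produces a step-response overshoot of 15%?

K_p = 19.5

From %OS = 100·exp(−πζ/√(1−ζ²)) = 15%, ζ = −ln(0.15)/√(π²+ln²(0.15)) = 0.5169.
Characteristic equation s² + 5.2s + 1.3K_p = 0 gives ζ = 5.2/(2√(1.3K_p)).
Setting ζ = 0.5169: √(1.3K_p) = 5.2/(2·0.5169) = 5.03, so K_p = 25.3/1.3 = 19.5.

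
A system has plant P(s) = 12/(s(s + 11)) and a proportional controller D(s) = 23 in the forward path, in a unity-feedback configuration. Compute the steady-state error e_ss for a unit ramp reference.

The loop has one pole at the origin (type 1). Velocity error constant K_v = lim_{s→0} s·D(s)P(s) = 23·12/11 = 25.09.
Steady-state error to a unit ramp: e_ss = 1/K_v = 0.0399.

0.0399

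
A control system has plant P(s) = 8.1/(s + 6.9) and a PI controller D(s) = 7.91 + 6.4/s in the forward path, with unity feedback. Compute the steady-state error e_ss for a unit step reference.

The open loop D(s)P(s) has a pole at the origin (type 1), so the static position error constant is infinite and e_ss = 1/(1+∞) = 0.

0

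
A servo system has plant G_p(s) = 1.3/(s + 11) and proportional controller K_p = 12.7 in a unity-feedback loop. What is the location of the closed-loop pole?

s = -27.51

Closed-loop transfer function: T(s) = K_p·G_p(s)/(1 + K_p·G_p(s)) = 16.51/(s + 11 + 16.51) = 16.51/(s + 27.51).
The closed-loop pole is at s = −27.51.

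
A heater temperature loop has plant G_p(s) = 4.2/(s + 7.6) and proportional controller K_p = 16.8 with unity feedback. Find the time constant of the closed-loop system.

Closed-loop transfer function: T(s) = K_p·G_p(s)/(1 + K_p·G_p(s)) = 70.56/(s + 7.6 + 70.56) = 70.56/(s + 78.16).
Time constant τ = 1/78.16 = 0.0128 s.

τ = 0.0128 s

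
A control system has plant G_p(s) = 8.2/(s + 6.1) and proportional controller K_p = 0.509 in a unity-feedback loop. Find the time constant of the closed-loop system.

τ = 0.0973 s

Closed-loop transfer function: T(s) = K_p·G_p(s)/(1 + K_p·G_p(s)) = 4.174/(s + 6.1 + 4.174) = 4.174/(s + 10.27).
Time constant τ = 1/10.27 = 0.0973 s.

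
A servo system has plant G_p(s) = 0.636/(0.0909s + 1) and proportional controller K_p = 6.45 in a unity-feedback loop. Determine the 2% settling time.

T_s ≈ 0.0713 s

Closed loop: T(s) = K_p·G_p/(1+K_p·G_p) = 4.102/(0.0909s + 1 + 4.102), with pole at s = −(1 + 4.102)/0.0909 = −56.13.
τ = 1/56.13 = 0.01782 s, so 2% settling time ≈ 4τ = 0.0713 s.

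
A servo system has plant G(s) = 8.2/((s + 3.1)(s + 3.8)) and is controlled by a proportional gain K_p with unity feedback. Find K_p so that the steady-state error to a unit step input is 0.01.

K_p = 142

For a type-0 loop with proportional control, e_ss = 1/(1 + K_p·G(0)).
G(0) = 0.6961. Require 1/(1 + K_p·0.6961) = 0.01, so 1 + 0.6961·K_p = 100.
K_p = (100 − 1)/0.6961 = 142.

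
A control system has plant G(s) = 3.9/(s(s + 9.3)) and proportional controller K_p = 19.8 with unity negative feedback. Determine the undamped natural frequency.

ω_n = 8.79 rad/s

The closed-loop denominator is s(s+9.3) + 19.8·3.9 = s² + 9.3s + 77.22.
So ω_n² = 77.22 ⇒ ω_n = 8.787 rad/s, and ζ = 9.3/(2ω_n) = 0.529.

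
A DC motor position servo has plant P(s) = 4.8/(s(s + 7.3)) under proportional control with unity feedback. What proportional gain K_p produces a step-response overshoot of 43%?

From %OS = 100·exp(−πζ/√(1−ζ²)) = 43%, ζ = −ln(0.43)/√(π²+ln²(0.43)) = 0.2594.
Characteristic equation s² + 7.3s + 4.8K_p = 0 gives ζ = 7.3/(2√(4.8K_p)).
Setting ζ = 0.2594: √(4.8K_p) = 7.3/(2·0.2594) = 14.07, so K_p = 197.9/4.8 = 41.2.

K_p = 41.2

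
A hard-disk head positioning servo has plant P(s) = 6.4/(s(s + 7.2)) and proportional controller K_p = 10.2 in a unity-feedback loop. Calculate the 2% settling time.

T_s ≈ 1.11 s

From 1 + K_pP(s) = 0: s² + 7.2s + 65.28 = 0 ⇒ ω_n = 8.08, ζ = 0.4456.
2% settling time T_s ≈ 4/(ζω_n) = 4/3.6 = 1.11 s.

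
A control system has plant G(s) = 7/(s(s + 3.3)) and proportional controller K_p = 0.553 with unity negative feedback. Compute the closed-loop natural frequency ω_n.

1 + K_p·G(s) = 0 gives s² + 3.3s + 3.871 = 0.
So ω_n² = 3.871 ⇒ ω_n = 1.967 rad/s, and ζ = 3.3/(2ω_n) = 0.839.

ω_n = 1.97 rad/s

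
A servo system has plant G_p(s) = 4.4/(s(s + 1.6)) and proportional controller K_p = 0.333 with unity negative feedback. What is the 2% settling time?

T_s ≈ 5 s

The closed-loop denominator s² + 1.6s + 1.465 gives ω_n = √1.465 = 1.21 and ζ = 1.6/(2ω_n) = 0.6609.
2% settling time T_s ≈ 4/(ζω_n) = 4/0.8 = 5 s.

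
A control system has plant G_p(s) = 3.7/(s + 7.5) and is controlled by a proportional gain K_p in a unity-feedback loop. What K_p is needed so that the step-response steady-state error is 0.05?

For a type-0 loop with proportional control, e_ss = 1/(1 + K_p·G_p(0)).
G_p(0) = 0.4933. Require 1/(1 + K_p·0.4933) = 0.05, so 1 + 0.4933·K_p = 20.
K_p = (20 − 1)/0.4933 = 38.5.

K_p = 38.5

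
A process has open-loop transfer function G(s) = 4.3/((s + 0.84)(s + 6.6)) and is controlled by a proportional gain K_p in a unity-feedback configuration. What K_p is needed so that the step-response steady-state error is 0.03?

K_p = 41.7

For a type-0 loop with proportional control, e_ss = 1/(1 + K_p·G(0)).
G(0) = 0.7756. Require 1/(1 + K_p·0.7756) = 0.03, so 1 + 0.7756·K_p = 33.33.
K_p = (33.33 − 1)/0.7756 = 41.7.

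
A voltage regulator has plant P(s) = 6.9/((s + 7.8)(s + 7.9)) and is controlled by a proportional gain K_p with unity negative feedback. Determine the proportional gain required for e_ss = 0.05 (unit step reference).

For a type-0 loop with proportional control, e_ss = 1/(1 + K_p·P(0)).
P(0) = 0.112. Require 1/(1 + K_p·0.112) = 0.05, so 1 + 0.112·K_p = 20.
K_p = (20 − 1)/0.112 = 170.

K_p = 170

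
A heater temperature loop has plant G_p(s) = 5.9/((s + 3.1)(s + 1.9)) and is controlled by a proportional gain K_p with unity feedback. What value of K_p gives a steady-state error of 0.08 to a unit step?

K_p = 11.5

The loop is type 0, so e_ss(step) = 1/(1 + K_pos) with K_pos = K_p·G_p(0).
G_p(0) = 1.002. Require 1/(1 + K_p·1.002) = 0.08, so 1 + 1.002·K_p = 12.5.
K_p = (12.5 − 1)/1.002 = 11.5.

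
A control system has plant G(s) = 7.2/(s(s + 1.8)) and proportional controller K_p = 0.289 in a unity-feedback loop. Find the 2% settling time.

T_s ≈ 4.44 s

From 1 + K_pG(s) = 0: s² + 1.8s + 2.081 = 0 ⇒ ω_n = 1.442, ζ = 0.6239.
2% settling time T_s ≈ 4/(ζω_n) = 4/0.9 = 4.44 s.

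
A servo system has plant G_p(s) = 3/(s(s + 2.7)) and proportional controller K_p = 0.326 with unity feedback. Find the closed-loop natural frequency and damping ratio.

ω_n = 0.989 rad/s, ζ = 1.37

With unity feedback the closed-loop characteristic equation is s² + 2.7s + 0.326·3 = s² + 2.7s + 0.978 = 0.
So ω_n² = 0.978 ⇒ ω_n = 0.9889 rad/s, and ζ = 2.7/(2ω_n) = 1.37.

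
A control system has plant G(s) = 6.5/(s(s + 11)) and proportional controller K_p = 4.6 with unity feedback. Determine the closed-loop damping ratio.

With unity feedback the closed-loop characteristic equation is s² + 11s + 4.6·6.5 = s² + 11s + 29.9 = 0.
Matching s² + 2ζω_n s + ω_n²: ω_n = √29.9 = 5.468 rad/s and 2ζω_n = 11, so ζ = 11/(2·5.468) = 1.01.

ζ = 1.01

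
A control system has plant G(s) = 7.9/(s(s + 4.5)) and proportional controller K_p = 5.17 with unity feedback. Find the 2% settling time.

Closed-loop characteristic equation: s² + 4.5s + 40.84 = 0, so ω_n = 6.391 rad/s and ζ = 4.5/(2·6.391) = 0.3521.
2% settling time T_s ≈ 4/(ζω_n) = 4/2.25 = 1.78 s.

T_s ≈ 1.78 s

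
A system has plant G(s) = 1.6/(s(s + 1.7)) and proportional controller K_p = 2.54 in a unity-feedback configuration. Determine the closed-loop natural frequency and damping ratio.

ω_n = 2.02 rad/s, ζ = 0.422

The closed-loop denominator is s(s+1.7) + 2.54·1.6 = s² + 1.7s + 4.064.
So ω_n² = 4.064 ⇒ ω_n = 2.016 rad/s, and ζ = 1.7/(2ω_n) = 0.422.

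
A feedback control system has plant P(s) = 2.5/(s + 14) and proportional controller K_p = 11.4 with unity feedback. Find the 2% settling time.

Closed-loop transfer function: T(s) = K_p·P(s)/(1 + K_p·P(s)) = 28.5/(s + 14 + 28.5) = 28.5/(s + 42.5).
Time constant τ = 1/42.5 = 0.02353 s, so the 2% settling time is about 4τ = 0.0941 s.

T_s ≈ 0.0941 s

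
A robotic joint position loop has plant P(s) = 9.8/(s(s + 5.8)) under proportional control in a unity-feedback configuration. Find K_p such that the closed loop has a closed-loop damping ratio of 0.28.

Closed-loop characteristic equation: s² + 5.8s + K_p·9.8 = 0.
So ω_n = √(9.8K_p) and 2ζω_n = 5.8, giving ζ = 5.8/(2√(9.8K_p)).
Setting ζ = 0.28: √(9.8K_p) = 5.8/(2·0.28) = 10.36, so K_p = 107.3/9.8 = 10.9.

K_p = 10.9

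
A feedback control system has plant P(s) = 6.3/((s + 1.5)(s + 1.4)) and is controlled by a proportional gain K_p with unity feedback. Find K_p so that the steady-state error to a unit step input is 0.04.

K_p = 8

Steady-state error for a unit step on this type-0 loop is 1/(1 + K_p·P(0)).
P(0) = 3. Require 1/(1 + K_p·3) = 0.04, so 1 + 3·K_p = 25.
K_p = (25 − 1)/3 = 8.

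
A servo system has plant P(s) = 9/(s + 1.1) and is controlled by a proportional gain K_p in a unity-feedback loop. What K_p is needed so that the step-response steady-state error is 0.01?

K_p = 12.1

Steady-state error for a unit step on this type-0 loop is 1/(1 + K_p·P(0)).
P(0) = 8.182. Require 1/(1 + K_p·8.182) = 0.01, so 1 + 8.182·K_p = 100.
K_p = (100 − 1)/8.182 = 12.1.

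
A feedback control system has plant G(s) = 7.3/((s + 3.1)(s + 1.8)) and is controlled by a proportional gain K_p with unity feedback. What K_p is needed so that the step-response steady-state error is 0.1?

K_p = 6.88

Steady-state error for a unit step on this type-0 loop is 1/(1 + K_p·G(0)).
G(0) = 1.308. Require 1/(1 + K_p·1.308) = 0.1, so 1 + 1.308·K_p = 10.
K_p = (10 − 1)/1.308 = 6.88.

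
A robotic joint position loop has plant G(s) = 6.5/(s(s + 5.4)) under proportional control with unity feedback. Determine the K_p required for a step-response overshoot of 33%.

From %OS = 100·exp(−πζ/√(1−ζ²)) = 33%, ζ = −ln(0.33)/√(π²+ln²(0.33)) = 0.3328.
Characteristic equation s² + 5.4s + 6.5K_p = 0 gives ζ = 5.4/(2√(6.5K_p)).
Setting ζ = 0.3328: √(6.5K_p) = 5.4/(2·0.3328) = 8.113, so K_p = 65.83/6.5 = 10.1.

K_p = 10.1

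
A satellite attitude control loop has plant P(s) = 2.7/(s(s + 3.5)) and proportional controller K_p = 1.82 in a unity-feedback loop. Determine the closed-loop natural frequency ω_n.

ω_n = 2.22 rad/s

The closed-loop denominator is s(s+3.5) + 1.82·2.7 = s² + 3.5s + 4.914.
So ω_n² = 4.914 ⇒ ω_n = 2.217 rad/s, and ζ = 3.5/(2ω_n) = 0.789.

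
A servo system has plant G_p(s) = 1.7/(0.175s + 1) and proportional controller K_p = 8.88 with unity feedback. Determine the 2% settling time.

T_s ≈ 0.0435 s

Closed loop: T(s) = K_p·G_p/(1+K_p·G_p) = 15.1/(0.175s + 1 + 15.1), with pole at s = −(1 + 15.1)/0.175 = −91.98.
τ = 1/91.98 = 0.01087 s, so 2% settling time ≈ 4τ = 0.0435 s.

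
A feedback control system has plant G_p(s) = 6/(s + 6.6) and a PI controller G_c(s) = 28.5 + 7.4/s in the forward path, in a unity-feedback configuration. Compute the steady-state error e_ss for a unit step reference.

The open loop G_c(s)G_p(s) has a pole at the origin (type 1), so the static position error constant is infinite and e_ss = 1/(1+∞) = 0.

0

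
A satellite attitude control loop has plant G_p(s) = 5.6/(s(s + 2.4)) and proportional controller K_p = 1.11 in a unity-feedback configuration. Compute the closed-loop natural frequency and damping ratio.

ω_n = 2.49 rad/s, ζ = 0.481

With unity feedback the closed-loop characteristic equation is s² + 2.4s + 1.11·5.6 = s² + 2.4s + 6.216 = 0.
Matching s² + 2ζω_n s + ω_n²: ω_n = √6.216 = 2.493 rad/s and 2ζω_n = 2.4, so ζ = 2.4/(2·2.493) = 0.481.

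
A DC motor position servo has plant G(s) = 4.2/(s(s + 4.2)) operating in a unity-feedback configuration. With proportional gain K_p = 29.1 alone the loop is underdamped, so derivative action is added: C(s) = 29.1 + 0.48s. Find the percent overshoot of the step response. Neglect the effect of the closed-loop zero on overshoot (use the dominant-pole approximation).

39.8%

Forward path: (29.1 + 0.48s)·4.2/(s(s+4.2)). The closed-loop characteristic equation is s² + (4.2 + 4.2·0.48)s + 4.2·29.1 = 0.
That is s² + 6.216s + 122.2 = 0, so ω_n = 11.06 rad/s and ζ = 6.216/(2·11.06) = 0.2811.
%OS = 100·exp(−πζ/√(1−ζ²)) = 39.8%.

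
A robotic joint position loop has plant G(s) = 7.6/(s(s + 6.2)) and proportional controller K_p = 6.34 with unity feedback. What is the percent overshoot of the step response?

20.8%

The closed-loop denominator s² + 6.2s + 48.18 gives ω_n = √48.18 = 6.941 and ζ = 6.2/(2ω_n) = 0.4466.
%OS = 100·exp(−πζ/√(1−ζ²)) = 100·exp(−π·0.4466/√0.8006) = 20.8%.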